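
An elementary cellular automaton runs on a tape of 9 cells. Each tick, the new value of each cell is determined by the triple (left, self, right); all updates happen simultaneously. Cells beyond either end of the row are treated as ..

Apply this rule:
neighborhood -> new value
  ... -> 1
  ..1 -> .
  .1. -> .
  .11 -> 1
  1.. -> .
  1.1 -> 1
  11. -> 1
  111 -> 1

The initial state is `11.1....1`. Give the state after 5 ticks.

111..111.

111..11..
111..11.1
111..111.
111..111.  (fixed point — unchanged through tick 5)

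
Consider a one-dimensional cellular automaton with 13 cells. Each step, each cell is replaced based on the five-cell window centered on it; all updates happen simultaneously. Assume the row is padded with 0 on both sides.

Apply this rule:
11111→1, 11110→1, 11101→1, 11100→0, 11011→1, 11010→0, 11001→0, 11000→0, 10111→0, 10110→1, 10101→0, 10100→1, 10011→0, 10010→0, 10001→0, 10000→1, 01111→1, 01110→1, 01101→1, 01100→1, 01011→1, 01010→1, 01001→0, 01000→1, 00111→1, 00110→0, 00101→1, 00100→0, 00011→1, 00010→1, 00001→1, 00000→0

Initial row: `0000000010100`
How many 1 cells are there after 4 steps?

11

0000001111111
0000111111110
0011111111100
1111111111001
count of 1: 11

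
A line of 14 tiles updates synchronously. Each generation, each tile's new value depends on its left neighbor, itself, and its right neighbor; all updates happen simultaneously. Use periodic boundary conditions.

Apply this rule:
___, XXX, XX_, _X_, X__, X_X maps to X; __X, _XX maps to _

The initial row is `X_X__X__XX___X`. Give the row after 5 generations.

XXXX_XX__XXX__
_XXXX_XX__XXX_
__XXXX_XX__XXX
X__XXXX_XX__XX
XX__XXXX_XX__X

XX__XXXX_XX__X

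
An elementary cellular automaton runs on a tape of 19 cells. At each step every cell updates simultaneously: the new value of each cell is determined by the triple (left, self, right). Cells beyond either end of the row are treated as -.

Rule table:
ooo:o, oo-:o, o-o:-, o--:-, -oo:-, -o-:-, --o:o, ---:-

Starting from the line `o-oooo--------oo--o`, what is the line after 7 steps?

---ooo-------o-o-o-
--o-oo------o------
-o---o-----o-------
o---o-----o--------
---o-----o---------
--o-----o----------
-o-----o-----------

-o-----o-----------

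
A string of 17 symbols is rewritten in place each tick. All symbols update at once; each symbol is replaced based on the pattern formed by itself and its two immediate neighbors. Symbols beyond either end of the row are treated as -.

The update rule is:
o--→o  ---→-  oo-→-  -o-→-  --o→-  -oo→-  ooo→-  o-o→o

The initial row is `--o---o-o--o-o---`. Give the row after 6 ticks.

---o---o-o--o-o--
----o---o-o--o-o-
-----o---o-o--o-o
------o---o-o--o-
-------o---o-o--o
--------o---o-o--

--------o---o-o--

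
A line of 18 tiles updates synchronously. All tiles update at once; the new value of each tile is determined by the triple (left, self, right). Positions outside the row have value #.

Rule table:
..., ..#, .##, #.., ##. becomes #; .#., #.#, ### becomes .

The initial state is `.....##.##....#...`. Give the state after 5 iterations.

######...####...#.

iteration 1: #######.######.###
iteration 2: ......#.#....#.#..
iteration 3: ######...####...##
iteration 4: .....#####..#####.
iteration 5: ######...####...#.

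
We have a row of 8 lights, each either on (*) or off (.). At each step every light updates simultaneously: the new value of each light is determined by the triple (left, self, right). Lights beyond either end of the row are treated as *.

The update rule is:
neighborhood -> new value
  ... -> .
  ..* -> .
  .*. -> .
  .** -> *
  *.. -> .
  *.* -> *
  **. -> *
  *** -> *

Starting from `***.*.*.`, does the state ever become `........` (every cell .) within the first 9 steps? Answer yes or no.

no

****.*.*
*****.**
********
********  (fixed point — unchanged through step 9)
step 9 is ********, still not uniform .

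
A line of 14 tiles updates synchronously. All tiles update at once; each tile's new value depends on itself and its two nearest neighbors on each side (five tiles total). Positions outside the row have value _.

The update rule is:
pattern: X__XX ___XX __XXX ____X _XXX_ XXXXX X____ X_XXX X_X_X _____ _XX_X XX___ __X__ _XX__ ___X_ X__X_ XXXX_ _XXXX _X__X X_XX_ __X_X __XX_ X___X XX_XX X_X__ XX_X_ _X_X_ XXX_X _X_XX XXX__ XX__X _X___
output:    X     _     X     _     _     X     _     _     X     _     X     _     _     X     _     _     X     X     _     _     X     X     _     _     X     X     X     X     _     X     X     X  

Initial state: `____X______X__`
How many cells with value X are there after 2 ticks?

2

tick 1: _____X______X_
tick 2: ______X______X
count of X: 2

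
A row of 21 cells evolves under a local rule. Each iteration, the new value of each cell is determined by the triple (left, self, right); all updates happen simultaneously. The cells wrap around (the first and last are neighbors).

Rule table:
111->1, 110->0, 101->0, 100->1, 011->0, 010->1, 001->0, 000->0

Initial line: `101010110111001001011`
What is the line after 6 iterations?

001010000010101101001
101011000010100001101
001000100010110000000
001100110010001000000
000010001011001100000
000011001000100010000

000011001000100010000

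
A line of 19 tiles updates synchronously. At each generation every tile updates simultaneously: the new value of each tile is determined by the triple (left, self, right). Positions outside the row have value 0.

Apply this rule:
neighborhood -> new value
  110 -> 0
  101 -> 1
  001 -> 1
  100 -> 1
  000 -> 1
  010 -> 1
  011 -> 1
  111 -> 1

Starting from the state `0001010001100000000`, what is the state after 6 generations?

generation 1: 1111111111011111111
generation 2: 1111111110111111110
generation 3: 1111111101111111101
generation 4: 1111111011111111011
generation 5: 1111110111111110110
generation 6: 1111101111111101101

1111101111111101101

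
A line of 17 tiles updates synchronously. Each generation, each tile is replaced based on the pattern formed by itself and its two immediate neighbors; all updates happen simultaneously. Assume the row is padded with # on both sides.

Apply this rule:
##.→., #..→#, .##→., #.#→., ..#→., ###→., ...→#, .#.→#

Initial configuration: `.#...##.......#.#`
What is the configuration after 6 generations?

..##........####.

generation 1: .###...######.#..
generation 2: ....##........##.
generation 3: ###...#######....
generation 4: ...##........###.
generation 5: ##...#######.....
generation 6: ..##........####.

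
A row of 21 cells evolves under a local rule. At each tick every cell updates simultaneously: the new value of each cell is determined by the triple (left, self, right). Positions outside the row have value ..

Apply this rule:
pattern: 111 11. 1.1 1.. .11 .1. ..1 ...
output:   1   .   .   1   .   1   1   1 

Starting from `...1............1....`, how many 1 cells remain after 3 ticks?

19

tick 1: 111111111111111111111
tick 2: .1111111111111111111.
tick 3: 1.11111111111111111.1
count of 1: 19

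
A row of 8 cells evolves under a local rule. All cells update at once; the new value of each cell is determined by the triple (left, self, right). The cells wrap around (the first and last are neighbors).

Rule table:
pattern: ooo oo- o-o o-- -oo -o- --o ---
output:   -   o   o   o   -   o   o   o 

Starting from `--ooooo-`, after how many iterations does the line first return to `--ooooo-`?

oo----oo
-ooooo--
o----ooo
ooooo---
----oooo
oooo---o
---oooo-
ooo---oo
--oooo--
oo---ooo
-oooo---
o---oooo
oooo----
---ooooo
ooo----o
--ooooo-

16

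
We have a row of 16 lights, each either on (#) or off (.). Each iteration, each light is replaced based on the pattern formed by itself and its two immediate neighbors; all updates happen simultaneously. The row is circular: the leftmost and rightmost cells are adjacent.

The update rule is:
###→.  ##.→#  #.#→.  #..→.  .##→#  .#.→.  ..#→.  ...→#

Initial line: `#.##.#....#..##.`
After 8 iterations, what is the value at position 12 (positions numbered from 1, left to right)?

..##...##....##.
#.##.#.##.##.##.
..##...##.##.##.
#.##.#.##.##.##.  (repeats iteration 2; period 2)
iteration 8: #.##.#.##.##.##.
position 12 holds #

#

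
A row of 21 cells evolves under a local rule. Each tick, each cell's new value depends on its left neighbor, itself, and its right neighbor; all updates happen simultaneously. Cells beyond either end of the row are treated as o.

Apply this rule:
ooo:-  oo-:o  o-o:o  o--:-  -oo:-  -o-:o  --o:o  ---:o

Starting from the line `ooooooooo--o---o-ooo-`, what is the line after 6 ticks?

-o-ooooo-o-oooo--oo--

tick 1: --------o-oo-oooo--oo
tick 2: -ooooooooo-oo---o-o--
tick 3: o--------oo-o-ooooo-o
tick 4: o-ooooooo-oooo----oo-
tick 5: oo------oo---o-ooo-oo
tick 6: -o-ooooo-o-oooo--oo--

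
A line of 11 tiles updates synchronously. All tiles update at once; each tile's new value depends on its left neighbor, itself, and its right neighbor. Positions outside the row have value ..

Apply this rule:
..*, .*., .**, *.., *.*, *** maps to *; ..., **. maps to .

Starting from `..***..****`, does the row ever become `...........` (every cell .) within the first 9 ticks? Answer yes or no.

no

.***.*****.
***.*****.*
**.*****.**
*.*****.**.
******.**.*
*****.**.**
****.**.**.
***.**.**.*
**.**.**.**
tick 9 is **.**.**.**, still not uniform .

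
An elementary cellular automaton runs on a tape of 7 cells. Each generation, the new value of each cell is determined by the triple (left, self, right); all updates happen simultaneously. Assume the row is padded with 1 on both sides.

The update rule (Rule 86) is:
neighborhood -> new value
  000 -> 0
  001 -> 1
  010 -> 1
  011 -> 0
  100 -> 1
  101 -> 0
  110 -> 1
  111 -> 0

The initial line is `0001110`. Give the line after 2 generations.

1010010
1011110

1011110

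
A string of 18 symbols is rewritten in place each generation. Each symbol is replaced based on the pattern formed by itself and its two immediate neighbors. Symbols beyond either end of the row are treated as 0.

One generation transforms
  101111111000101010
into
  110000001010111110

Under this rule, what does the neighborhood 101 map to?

1

At position 1 the neighborhood is 101; the next row has 1 there.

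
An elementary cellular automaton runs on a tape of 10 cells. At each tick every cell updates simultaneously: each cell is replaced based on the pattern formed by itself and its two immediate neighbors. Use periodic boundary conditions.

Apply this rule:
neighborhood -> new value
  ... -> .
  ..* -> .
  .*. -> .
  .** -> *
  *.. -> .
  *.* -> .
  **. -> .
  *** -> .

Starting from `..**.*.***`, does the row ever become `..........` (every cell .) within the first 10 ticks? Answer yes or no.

..*....*..
..........
all cells are . at tick 2

yes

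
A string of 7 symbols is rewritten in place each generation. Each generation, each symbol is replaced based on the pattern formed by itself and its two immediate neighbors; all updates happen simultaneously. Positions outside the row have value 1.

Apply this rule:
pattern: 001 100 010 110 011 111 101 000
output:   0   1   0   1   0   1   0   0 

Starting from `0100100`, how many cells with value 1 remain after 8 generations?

6

0010010
1001000
1100100
1110010
1111000
1111100
1111110
1111110
count of 1: 6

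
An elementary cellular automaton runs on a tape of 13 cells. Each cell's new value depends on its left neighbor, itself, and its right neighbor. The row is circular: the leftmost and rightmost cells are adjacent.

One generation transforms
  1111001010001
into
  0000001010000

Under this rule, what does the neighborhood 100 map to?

At position 4 the neighborhood is 100; the next row has 0 there.

0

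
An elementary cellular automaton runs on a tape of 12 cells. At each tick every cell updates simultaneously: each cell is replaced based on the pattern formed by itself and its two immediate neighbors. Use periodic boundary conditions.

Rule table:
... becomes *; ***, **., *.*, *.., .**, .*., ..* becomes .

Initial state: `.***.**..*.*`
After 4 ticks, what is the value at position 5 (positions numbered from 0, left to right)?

*

............
************
............  (repeats tick 1; period 2)
tick 4: ************
position 5 holds *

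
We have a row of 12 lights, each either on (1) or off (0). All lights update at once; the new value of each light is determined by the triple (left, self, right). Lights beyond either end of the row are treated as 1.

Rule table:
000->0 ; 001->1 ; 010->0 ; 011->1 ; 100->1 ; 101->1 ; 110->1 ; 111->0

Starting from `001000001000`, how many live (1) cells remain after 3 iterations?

8

iteration 1: 110100010101
iteration 2: 011010101011
iteration 3: 111101010110
count of 1: 8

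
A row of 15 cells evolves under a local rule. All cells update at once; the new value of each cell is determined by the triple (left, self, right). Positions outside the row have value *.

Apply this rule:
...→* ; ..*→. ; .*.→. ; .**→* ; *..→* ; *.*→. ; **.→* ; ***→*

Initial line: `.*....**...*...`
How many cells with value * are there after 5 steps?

..***.****..**.
*.***.*****.**.
*.***.*****.**.  (fixed point — unchanged through step 5)
count of *: 11

11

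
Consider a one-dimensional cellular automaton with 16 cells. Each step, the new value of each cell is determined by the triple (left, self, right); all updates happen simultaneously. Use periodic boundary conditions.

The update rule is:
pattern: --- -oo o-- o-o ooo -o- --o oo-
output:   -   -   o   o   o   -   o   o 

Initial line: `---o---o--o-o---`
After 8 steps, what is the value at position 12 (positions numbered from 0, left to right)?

--o-o-o-oo-o-o--
-o-o-o-o-oo-o-o-
o-o-o-o-o-oo-o-o
oo-o-o-o-o-oo-o-
-oo-o-o-o-o-oo-o
o-oo-o-o-o-o-oo-
-o-oo-o-o-o-o-oo
o-o-oo-o-o-o-o-o
position 12 holds -

-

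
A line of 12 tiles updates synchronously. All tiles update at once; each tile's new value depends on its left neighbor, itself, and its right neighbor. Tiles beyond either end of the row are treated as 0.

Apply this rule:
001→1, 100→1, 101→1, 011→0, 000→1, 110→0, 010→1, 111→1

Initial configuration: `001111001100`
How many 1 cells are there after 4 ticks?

110110110011
001001001100
111111110011
011111101100
count of 1: 8

8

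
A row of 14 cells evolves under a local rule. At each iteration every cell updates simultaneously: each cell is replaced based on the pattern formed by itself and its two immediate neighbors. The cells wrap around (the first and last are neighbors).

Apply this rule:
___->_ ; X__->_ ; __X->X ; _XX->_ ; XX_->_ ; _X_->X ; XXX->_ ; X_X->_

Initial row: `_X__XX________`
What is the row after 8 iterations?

_______X___X__

XX_X__________
___X_________X
__XX________XX
_X_________X__
XX________XX__
_________X___X
________XX__XX
_______X___X__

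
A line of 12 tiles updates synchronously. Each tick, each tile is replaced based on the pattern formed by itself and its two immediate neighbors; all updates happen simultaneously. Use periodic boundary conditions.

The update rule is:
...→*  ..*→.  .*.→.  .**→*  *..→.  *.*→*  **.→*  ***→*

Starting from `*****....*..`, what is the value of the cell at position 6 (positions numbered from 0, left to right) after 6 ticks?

*

*****.**....
********.**.
************
************  (fixed point — unchanged through tick 6)
position 6 holds *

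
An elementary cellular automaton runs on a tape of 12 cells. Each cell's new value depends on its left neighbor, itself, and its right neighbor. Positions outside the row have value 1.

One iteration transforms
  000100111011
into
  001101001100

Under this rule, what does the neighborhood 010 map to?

At position 3 the neighborhood is 010; the next row has 1 there.

1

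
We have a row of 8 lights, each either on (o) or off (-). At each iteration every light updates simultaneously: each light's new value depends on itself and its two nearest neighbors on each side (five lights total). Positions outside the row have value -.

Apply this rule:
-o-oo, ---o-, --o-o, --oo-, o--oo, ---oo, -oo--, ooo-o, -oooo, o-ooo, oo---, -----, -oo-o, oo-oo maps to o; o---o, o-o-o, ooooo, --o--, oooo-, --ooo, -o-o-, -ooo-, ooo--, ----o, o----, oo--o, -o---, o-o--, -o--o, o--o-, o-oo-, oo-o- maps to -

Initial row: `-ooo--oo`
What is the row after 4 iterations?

oo----o-

o----ooo
----o---
oo-o---o
oo----o-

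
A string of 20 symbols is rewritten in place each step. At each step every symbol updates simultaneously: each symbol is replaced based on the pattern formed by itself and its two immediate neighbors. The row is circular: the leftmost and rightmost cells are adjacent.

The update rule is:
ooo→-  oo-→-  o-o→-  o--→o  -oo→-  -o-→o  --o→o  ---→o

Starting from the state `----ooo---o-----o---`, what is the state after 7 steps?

oooo---ooooooooooooo

step 1: oooo---ooooooooooooo
step 2: ----ooo-------------
step 3: oooo---ooooooooooooo  (repeats step 1; period 2)
step 7: oooo---ooooooooooooo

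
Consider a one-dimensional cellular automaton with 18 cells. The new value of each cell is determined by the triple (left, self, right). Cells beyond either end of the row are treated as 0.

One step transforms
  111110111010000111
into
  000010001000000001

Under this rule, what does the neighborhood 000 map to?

At position 12 the neighborhood is 000; the next row has 0 there.

0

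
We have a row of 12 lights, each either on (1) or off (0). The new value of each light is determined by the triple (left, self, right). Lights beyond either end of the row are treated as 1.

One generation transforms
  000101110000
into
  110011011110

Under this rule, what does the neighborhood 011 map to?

1

At position 5 the neighborhood is 011; the next row has 1 there.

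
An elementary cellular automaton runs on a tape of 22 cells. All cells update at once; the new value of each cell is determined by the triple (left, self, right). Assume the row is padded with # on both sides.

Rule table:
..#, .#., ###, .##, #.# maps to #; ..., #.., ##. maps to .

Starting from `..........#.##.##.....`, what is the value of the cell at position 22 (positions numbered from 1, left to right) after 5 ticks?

.........####.##.....#
........####.##.....##
.......####.##.....###
......####.##.....####
.....####.##.....#####
position 22 holds #

#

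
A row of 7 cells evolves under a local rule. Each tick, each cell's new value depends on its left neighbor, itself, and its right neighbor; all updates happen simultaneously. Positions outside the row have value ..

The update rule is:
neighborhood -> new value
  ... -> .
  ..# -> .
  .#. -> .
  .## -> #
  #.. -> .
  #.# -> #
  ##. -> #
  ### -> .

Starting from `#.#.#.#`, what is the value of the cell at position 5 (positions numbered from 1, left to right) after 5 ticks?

.

tick 1: .#.#.#.
tick 2: ..#.#..
tick 3: ...#...
tick 4: .......
tick 5: .......
position 5 holds .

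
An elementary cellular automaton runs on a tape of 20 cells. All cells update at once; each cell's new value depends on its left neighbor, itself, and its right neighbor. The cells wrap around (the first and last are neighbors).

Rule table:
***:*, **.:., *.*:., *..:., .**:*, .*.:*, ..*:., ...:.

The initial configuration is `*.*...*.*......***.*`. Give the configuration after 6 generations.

..*...*.*......**..*
..*...*.*......*...*
..*...*.*......*...*  (fixed point — unchanged through generation 6)

..*...*.*......*...*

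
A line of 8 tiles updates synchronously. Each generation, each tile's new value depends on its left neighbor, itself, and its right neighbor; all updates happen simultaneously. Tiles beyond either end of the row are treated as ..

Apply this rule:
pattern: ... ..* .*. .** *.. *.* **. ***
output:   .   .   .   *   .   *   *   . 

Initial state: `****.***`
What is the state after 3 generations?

....***.

generation 1: *..***.*
generation 2: ...*.**.
generation 3: ....***.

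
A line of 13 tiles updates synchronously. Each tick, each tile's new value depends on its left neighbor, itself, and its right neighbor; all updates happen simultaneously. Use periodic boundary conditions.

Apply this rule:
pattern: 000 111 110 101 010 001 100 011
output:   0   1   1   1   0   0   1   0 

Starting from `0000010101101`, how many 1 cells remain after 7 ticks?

1000001010110
0100000101011
1010000010101
1101000001010
0110100000101
1011010000010
0101101000001
count of 1: 5

5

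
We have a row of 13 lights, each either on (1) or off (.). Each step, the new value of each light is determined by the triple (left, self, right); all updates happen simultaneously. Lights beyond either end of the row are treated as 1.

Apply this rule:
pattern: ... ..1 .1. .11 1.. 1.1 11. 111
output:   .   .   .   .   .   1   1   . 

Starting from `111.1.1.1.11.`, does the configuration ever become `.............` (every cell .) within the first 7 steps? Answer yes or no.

..11.1.1.1.11
...11.1.1.1..
....11.1.1...
.....11.1....
......11.....
.......1.....
.............
all cells are . at step 7

yes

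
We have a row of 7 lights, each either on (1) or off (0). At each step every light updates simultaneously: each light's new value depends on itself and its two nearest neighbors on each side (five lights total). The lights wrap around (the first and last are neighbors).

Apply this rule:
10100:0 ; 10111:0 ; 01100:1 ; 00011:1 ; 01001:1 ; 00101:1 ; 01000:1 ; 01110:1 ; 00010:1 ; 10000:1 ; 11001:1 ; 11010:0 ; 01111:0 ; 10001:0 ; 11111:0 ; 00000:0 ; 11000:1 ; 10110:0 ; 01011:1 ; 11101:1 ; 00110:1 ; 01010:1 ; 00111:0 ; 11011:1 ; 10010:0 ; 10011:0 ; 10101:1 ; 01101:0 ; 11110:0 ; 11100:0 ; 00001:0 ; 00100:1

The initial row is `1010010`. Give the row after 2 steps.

1101011
0101100

0101100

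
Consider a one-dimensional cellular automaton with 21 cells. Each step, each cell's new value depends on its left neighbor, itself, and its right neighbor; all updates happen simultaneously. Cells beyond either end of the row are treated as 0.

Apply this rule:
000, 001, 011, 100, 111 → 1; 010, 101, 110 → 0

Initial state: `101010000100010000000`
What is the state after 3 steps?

000001111011101111111
111111110011001111110
111111101110111111101

111111101110111111101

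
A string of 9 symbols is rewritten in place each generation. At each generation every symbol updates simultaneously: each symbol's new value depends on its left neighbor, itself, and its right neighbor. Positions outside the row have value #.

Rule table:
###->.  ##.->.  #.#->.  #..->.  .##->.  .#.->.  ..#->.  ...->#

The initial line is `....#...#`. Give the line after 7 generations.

.##...##.

.##...#..
....#....
.##...##.
....#....  (repeats generation 2; period 2)
generation 7: .##...##.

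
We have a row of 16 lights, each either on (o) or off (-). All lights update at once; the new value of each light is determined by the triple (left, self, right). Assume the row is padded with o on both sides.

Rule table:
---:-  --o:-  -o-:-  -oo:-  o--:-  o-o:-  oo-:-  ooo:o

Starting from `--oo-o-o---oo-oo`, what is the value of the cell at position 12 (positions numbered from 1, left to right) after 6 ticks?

tick 1: ---------------o
tick 2: ----------------
tick 3: ----------------  (fixed point — unchanged through tick 6)
position 12 holds -

-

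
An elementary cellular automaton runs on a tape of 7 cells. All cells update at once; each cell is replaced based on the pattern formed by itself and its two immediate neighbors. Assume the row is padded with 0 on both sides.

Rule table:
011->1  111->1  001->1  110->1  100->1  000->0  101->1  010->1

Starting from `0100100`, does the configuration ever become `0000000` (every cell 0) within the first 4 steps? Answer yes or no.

no

1111110
1111111
1111111  (fixed point — unchanged through step 4)
step 4 is 1111111, still not uniform 0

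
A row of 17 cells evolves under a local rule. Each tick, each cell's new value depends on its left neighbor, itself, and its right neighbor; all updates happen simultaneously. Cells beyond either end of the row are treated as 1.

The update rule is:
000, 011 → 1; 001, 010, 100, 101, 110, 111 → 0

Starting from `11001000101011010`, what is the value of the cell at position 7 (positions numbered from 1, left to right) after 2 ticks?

0

00000010000010000
01111000111000110
position 7 holds 0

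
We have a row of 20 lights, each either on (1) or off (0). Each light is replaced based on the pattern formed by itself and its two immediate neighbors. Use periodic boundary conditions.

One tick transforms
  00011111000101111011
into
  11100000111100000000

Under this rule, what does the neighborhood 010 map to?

At position 11 the neighborhood is 010; the next row has 1 there.

1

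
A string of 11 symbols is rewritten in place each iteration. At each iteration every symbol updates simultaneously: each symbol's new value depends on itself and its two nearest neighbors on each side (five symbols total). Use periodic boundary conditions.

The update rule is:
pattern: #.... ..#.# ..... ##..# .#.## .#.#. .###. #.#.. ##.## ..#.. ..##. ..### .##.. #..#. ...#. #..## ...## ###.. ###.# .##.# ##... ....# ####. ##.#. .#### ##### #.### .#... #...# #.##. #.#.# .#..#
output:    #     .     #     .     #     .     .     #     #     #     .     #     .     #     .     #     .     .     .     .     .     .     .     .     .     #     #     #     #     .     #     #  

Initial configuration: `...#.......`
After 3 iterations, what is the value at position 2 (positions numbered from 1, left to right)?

iteration 1: #..########
iteration 2: ..##.#####.
iteration 3: #...##.#...
position 2 holds .

.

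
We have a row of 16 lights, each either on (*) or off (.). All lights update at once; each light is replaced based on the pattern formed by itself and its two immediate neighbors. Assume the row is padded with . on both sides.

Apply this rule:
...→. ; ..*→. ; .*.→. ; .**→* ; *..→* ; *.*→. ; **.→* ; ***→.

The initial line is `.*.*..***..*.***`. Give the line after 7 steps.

....*.*.**...*.*
........***.....
........*.**....
..........***...
..........*.**..
............***.
............*.**

............*.**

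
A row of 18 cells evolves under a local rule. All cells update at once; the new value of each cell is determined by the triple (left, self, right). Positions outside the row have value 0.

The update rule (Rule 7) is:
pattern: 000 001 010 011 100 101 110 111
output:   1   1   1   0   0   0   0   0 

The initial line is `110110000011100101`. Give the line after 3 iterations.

000000011110000111

000000111100001101
111111000001110001
000000011110000111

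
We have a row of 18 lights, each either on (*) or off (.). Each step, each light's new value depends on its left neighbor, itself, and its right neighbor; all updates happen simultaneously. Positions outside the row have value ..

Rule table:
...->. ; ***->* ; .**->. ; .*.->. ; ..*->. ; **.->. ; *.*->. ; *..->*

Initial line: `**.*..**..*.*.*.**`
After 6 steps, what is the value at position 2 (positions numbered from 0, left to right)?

....*...*.........
.....*...*........
......*...*.......
.......*...*......
........*...*.....
.........*...*....
position 2 holds .

.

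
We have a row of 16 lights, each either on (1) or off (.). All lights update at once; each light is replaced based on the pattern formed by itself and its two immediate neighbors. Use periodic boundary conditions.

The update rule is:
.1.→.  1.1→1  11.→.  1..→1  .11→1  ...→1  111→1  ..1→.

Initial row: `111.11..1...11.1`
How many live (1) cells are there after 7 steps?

11.11.1..11.1.11
1.11.1.1.1.1.111
.11.1.1.1.1.1111
11.1.1.1.1.1111.
1.1.1.1.1.1111.1
.1.1.1.1.1111.11
1.1.1.1.1111.11.
count of 1: 10

10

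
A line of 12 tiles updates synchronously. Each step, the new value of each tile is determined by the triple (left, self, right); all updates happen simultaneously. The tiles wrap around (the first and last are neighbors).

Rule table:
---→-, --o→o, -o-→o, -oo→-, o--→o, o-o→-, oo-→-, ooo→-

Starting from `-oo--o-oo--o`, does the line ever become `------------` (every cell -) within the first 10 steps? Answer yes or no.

yes

---ooo---ooo
o-o---o-o---
o-oo-oo-oo-o
------------
all cells are - at step 4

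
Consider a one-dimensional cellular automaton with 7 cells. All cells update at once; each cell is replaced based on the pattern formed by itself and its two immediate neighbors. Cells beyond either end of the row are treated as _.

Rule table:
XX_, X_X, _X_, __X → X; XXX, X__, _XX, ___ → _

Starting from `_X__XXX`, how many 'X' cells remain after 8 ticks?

XX_X__X
_XXX_XX
X__XX_X
X_X_XXX
XXXX__X
___X_XX
__XXX_X
_X__XXX
count of X: 4

4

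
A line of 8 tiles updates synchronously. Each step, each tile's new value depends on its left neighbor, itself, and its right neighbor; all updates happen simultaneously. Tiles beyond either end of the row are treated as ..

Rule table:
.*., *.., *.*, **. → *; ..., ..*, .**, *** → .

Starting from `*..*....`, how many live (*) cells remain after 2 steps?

4

step 1: **.**...
step 2: .**.**..
count of *: 4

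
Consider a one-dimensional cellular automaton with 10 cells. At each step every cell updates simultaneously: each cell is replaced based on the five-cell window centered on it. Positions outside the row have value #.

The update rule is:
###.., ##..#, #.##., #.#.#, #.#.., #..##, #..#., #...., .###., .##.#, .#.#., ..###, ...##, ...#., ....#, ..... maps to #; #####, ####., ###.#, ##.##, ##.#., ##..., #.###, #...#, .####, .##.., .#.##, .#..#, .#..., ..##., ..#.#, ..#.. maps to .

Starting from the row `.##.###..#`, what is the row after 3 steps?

.##..#####
.#.###....
.#..##.###

.#..##.###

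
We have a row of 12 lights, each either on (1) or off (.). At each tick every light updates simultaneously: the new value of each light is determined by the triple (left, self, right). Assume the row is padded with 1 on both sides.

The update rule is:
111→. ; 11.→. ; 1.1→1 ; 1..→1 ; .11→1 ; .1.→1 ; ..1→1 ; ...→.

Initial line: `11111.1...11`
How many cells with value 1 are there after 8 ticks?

7

.....111.11.
1...11..11.1
.1.11.111.11
1111.11..11.
....11.111.1
1..11.11..11
.111.11.111.
11..11.11..1
count of 1: 7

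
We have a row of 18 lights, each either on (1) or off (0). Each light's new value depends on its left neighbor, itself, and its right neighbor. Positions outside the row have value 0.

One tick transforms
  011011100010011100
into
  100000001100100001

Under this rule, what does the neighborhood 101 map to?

0

At position 3 the neighborhood is 101; the next row has 0 there.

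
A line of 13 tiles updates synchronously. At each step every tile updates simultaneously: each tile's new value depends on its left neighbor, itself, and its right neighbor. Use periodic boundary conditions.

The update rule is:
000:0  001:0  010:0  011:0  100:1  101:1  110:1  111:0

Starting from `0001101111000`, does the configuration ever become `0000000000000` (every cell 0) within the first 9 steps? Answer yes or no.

no

0000110001100
0000011000110
0000001100011
1000000110001
1100000011000
0110000001100
0011000000110
0001100000011
1000110000001
step 9 is 1000110000001, still not uniform 0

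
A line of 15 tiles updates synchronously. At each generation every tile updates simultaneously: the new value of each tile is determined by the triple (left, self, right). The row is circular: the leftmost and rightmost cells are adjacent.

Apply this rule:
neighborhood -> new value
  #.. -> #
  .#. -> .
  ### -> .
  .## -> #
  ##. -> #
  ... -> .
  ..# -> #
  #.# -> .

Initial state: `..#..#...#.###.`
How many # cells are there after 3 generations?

12

.#.##.#.#..#.##
...##....##..##
#.####..#######
count of #: 12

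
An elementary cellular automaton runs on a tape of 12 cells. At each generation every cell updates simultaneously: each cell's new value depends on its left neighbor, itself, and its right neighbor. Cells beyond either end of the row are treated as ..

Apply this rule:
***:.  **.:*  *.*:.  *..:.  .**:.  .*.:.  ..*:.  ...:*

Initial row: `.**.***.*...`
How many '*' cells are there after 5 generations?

..*...*...**
*...*...*..*
..*...*.....
*...*...****
..*...*....*
count of *: 3

3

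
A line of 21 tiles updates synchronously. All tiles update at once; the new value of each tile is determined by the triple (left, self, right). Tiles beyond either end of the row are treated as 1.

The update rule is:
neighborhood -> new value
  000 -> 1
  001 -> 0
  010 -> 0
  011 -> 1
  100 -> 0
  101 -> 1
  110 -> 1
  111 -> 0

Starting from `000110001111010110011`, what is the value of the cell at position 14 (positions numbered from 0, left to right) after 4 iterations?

1

010110101001101110010
101111010001111010001
111001100101001100101
001001100010001100011
position 14 holds 1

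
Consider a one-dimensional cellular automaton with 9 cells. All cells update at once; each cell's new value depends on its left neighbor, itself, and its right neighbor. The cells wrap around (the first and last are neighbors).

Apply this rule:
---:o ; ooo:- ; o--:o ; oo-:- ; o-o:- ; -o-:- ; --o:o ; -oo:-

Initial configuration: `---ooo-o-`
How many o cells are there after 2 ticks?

5

ooo-----o
---ooooo-
count of o: 5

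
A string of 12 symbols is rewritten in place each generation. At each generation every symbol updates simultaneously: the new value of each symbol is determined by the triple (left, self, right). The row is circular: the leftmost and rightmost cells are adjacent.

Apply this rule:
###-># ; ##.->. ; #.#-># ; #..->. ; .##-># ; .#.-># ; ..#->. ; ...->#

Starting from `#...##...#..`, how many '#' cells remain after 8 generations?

6

#.#.#..#.#..
#####..###..
####...##...
###..#.#..#.
##...###..##
#..#.##...##
...###..#.##
.#.##...###.
count of #: 6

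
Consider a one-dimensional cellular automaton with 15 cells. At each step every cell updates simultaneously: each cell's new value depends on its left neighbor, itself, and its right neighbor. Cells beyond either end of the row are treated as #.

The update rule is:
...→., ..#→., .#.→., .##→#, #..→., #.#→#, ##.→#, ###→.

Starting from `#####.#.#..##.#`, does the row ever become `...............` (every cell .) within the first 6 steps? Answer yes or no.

step 1: ....##.#...####
step 2: ....###....#...
step 3: ....#.#........
step 4: .....#.........
step 5: ...............
all cells are . at step 5

yes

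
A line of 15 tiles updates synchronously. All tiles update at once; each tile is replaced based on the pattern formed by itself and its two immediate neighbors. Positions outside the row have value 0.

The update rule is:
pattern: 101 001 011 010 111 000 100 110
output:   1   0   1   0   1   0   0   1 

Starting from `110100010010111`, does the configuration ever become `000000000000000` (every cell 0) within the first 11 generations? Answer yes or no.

111000000001111
111000000001111  (fixed point — unchanged through generation 11)
generation 11 is 111000000001111, still not uniform 0

no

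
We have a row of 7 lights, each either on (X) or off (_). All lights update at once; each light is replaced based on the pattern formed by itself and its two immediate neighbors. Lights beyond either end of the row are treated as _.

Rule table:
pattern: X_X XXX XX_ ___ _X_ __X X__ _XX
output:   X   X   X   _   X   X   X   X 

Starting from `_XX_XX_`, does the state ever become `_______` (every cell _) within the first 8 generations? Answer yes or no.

generation 1: XXXXXXX
generation 2: XXXXXXX  (fixed point — unchanged through generation 8)
generation 8 is XXXXXXX, still not uniform _

no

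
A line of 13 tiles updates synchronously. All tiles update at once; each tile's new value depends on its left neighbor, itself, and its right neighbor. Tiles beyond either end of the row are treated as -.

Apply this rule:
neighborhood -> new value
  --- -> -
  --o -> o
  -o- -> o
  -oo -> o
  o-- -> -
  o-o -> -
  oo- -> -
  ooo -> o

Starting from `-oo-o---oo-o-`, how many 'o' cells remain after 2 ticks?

7

tick 1: oo--o--oo--o-
tick 2: o--oo-oo--oo-
count of o: 7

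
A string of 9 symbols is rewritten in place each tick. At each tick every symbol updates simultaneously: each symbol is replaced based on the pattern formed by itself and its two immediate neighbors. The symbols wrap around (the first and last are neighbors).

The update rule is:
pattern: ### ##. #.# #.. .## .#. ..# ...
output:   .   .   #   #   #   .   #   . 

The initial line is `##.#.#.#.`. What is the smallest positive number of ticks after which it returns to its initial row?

#.#.#.#.#
.#.#.#.##
#.#.#.##.
.#.#.##.#
#.#.##.#.
.#.##.#.#
#.##.#.#.
.##.#.#.#
##.#.#.#.

9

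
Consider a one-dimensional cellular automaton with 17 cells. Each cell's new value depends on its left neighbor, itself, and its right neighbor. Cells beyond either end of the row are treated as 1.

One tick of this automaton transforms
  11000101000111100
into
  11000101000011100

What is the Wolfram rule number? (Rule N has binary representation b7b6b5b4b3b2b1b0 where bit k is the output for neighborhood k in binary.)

196

position 0: 111 → 1  (bit 7 = 1)
position 1: 110 → 1  (bit 6 = 1)
position 6: 101 → 0  (bit 5 = 0)
position 2: 100 → 0  (bit 4 = 0)
position 11: 011 → 0  (bit 3 = 0)
position 5: 010 → 1  (bit 2 = 1)
position 4: 001 → 0  (bit 1 = 0)
position 3: 000 → 0  (bit 0 = 0)
bits b7..b0 = 11000100 = 196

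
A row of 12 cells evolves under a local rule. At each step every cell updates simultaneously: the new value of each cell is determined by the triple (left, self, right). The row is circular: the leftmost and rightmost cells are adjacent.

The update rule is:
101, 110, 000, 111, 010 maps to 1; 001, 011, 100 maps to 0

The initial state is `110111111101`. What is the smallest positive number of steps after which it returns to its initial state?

111011111110
011101111111
101110111111
110111011111
111011101111
111101110111
111110111011
111111011101
111111101110
011111110111
101111111011
110111111101

12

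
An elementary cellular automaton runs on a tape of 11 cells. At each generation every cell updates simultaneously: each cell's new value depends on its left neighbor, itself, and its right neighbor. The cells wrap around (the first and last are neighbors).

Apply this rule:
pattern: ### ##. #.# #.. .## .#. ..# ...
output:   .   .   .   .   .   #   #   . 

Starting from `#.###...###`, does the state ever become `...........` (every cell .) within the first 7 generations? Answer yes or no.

no

.......#...
......##...
.....#.....
....##.....
...#.......
..##.......
.#.........
generation 7 is .#........., still not uniform .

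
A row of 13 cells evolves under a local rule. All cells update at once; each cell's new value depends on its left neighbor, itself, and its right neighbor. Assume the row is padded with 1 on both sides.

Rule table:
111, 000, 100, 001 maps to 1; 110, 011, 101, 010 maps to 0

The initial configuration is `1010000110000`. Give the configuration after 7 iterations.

0001111001111
1110110110111
1100000000011
1011111111101
0001111111000
1110111110111
1100011100011

1100011100011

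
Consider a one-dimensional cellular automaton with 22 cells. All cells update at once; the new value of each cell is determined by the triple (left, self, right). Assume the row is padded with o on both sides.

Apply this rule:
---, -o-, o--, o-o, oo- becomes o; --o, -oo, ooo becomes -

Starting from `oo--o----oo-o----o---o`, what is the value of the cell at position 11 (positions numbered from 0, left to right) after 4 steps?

-

-oo-oooo--oooooo-ooo--
o-oo---oo------oo--oo-
oo-ooo--oooooo--oo--oo
-oo--oo------oo--oo---
position 11 holds -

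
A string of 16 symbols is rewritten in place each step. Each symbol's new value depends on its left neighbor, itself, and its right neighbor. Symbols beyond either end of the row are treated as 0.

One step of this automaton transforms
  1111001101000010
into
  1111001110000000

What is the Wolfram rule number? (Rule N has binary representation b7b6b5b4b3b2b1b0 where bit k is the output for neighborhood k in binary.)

232

position 1: 111 → 1  (bit 7 = 1)
position 3: 110 → 1  (bit 6 = 1)
position 8: 101 → 1  (bit 5 = 1)
position 4: 100 → 0  (bit 4 = 0)
position 0: 011 → 1  (bit 3 = 1)
position 9: 010 → 0  (bit 2 = 0)
position 5: 001 → 0  (bit 1 = 0)
position 11: 000 → 0  (bit 0 = 0)
bits b7..b0 = 11101000 = 232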